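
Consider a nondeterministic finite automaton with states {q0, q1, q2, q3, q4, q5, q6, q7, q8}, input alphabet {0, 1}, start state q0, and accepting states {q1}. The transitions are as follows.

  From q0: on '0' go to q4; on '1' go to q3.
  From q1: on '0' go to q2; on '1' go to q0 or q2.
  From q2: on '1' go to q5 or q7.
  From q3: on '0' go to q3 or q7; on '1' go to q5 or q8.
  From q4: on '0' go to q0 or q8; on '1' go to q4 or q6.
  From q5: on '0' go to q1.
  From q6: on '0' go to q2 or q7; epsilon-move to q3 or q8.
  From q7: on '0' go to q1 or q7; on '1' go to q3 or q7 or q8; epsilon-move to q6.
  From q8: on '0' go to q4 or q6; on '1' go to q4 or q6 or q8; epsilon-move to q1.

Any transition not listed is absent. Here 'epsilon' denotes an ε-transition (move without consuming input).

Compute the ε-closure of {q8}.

Begin with {q8}.
ε-move q8 → q1; add q1.

{q1, q8}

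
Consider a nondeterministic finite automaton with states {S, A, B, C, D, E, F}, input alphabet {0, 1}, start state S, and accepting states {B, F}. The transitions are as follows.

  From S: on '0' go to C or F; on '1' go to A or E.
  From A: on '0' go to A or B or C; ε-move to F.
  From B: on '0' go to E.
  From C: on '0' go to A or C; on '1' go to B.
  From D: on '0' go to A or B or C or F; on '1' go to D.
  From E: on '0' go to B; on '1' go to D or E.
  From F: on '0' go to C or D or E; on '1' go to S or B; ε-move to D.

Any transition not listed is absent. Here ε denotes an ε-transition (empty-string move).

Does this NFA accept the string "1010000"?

Yes

Start in {S}.
Read '1': {S} → {A, D, E, F}.
Read '0': {A, D, E, F} → {A, B, C, D, E, F}.
Read '1': {A, B, C, D, E, F} → {S, B, D, E}.
Read '0': {S, B, D, E} → {A, B, C, D, E, F}.
Read '0': {A, B, C, D, E, F} → {A, B, C, D, E, F}.
Read '0': {A, B, C, D, E, F} → {A, B, C, D, E, F}.
Read '0': {A, B, C, D, E, F} → {A, B, C, D, E, F}.
The final set {A, B, C, D, E, F} contains the accepting states B, F.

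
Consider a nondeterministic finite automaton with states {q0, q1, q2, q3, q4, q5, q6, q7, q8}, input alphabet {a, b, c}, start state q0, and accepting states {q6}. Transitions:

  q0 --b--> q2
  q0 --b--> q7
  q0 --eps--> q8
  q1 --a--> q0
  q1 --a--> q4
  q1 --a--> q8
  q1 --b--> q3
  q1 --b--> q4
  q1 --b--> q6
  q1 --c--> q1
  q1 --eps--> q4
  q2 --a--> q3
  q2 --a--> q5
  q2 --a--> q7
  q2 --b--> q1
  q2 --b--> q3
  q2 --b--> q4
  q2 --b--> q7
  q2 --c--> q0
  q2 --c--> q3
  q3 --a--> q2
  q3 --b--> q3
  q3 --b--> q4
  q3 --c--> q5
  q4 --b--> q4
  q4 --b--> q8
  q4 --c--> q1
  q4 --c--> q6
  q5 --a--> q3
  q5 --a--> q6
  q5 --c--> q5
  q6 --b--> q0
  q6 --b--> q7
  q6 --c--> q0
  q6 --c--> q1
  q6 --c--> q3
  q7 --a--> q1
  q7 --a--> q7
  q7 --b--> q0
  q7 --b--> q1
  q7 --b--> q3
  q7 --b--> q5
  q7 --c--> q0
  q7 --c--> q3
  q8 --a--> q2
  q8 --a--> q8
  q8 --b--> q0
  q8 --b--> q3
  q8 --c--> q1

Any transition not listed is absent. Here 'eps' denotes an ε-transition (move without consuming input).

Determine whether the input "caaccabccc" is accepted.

Yes

Start: ε-closure({q0}) = {q0, q8}.
Read 'c': q0→∅, q8→{q1}; union {q1}; ε-closure = {q1, q4}.
Read 'a': q1→{q0, q4, q8}, q4→∅; now {q0, q4, q8}.
Read 'a': q0→∅, q4→∅, q8→{q2, q8}; now {q2, q8}.
Read 'c': q2→{q0, q3}, q8→{q1}; union {q0, q1, q3}; ε-closure = {q0, q1, q3, q4, q8}.
Read 'c': q0→∅, q1→{q1}, q3→{q5}, q4→{q1, q6}, q8→{q1}; union {q1, q5, q6}; ε-closure = {q1, q4, q5, q6}.
Read 'a': q1→{q0, q4, q8}, q4→∅, q5→{q3, q6}, q6→∅; now {q0, q3, q4, q6, q8}.
Read 'b': q0→{q2, q7}, q3→{q3, q4}, q4→{q4, q8}, q6→{q0, q7}, q8→{q0, q3}; now {q0, q2, q3, q4, q7, q8}.
Read 'c': q0→∅, q2→{q0, q3}, q3→{q5}, q4→{q1, q6}, q7→{q0, q3}, q8→{q1}; union {q0, q1, q3, q5, q6}; ε-closure = {q0, q1, q3, q4, q5, q6, q8}.
Read 'c': q0→∅, q1→{q1}, q3→{q5}, q4→{q1, q6}, q5→{q5}, q6→{q0, q1, q3}, q8→{q1}; union {q0, q1, q3, q5, q6}; ε-closure = {q0, q1, q3, q4, q5, q6, q8}.
Read 'c': q0→∅, q1→{q1}, q3→{q5}, q4→{q1, q6}, q5→{q5}, q6→{q0, q1, q3}, q8→{q1}; union {q0, q1, q3, q5, q6}; ε-closure = {q0, q1, q3, q4, q5, q6, q8}.
The final set {q0, q1, q3, q4, q5, q6, q8} contains the accepting state q6.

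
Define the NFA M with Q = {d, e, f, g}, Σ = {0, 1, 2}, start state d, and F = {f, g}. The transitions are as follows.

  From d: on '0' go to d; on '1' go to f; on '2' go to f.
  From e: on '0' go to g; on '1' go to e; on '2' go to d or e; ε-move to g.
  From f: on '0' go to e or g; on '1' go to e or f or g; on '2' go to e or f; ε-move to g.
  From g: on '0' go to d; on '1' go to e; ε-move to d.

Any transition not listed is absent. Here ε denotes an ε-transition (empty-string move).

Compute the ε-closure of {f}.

{d, f, g}

Begin with {f}.
ε-move f → g; add g.
ε-move g → d; add d.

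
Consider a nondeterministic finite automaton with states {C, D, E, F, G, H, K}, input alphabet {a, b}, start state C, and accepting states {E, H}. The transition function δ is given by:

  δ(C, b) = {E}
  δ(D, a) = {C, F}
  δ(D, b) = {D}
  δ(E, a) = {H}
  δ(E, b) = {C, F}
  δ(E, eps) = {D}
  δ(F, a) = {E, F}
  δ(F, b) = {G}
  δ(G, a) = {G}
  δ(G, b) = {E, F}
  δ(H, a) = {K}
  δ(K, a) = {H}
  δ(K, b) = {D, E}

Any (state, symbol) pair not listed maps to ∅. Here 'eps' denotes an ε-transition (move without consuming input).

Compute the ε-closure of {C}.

{C}

Begin with {C}.
No ε-moves leave this set, so the closure equals the set itself.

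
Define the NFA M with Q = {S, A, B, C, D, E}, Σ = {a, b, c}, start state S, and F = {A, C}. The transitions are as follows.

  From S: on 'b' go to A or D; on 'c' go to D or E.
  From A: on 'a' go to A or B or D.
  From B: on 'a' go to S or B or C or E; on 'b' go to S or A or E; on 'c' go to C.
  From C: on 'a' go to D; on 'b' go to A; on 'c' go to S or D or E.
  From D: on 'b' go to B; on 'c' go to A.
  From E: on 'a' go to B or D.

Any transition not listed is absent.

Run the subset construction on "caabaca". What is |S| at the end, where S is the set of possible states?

3

Start in {S}.
Read 'c': {S} → {D, E}.
Read 'a': {D, E} → {B, D}.
Read 'a': {B, D} → {S, B, C, E}.
Read 'b': {S, B, C, E} → {S, A, D, E}.
Read 'a': {S, A, D, E} → {A, B, D}.
Read 'c': {A, B, D} → {A, C}.
Read 'a': {A, C} → {A, B, D}.
That set has 3 states.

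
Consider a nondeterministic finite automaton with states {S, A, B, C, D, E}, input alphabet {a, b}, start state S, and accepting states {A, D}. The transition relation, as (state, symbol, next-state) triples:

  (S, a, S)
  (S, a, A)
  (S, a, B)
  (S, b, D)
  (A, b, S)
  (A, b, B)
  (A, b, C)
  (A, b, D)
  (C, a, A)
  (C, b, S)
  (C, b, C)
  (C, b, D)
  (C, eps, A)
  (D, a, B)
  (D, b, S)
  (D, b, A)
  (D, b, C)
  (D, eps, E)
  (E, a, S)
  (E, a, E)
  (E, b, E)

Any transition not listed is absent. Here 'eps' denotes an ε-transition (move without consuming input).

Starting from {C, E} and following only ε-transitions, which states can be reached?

{A, C, E}

Begin with {C, E}.
ε-move C → A; add A.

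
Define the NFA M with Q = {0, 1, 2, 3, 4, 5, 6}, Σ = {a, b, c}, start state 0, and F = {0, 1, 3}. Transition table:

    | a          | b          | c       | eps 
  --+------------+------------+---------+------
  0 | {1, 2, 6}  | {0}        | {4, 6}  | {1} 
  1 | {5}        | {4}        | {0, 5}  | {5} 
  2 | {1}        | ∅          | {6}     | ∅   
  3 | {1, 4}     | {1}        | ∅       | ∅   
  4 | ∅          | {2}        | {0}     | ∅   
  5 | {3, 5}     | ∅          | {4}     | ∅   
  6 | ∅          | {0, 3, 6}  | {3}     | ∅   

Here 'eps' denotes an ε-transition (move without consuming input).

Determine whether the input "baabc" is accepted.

Yes

Start: ε-closure({0}) = {0, 1, 5}.
Read 'b': 0→{0}, 1→{4}, 5→∅; union {0, 4}; ε-closure = {0, 1, 4, 5}.
Read 'a': 0→{1, 2, 6}, 1→{5}, 4→∅, 5→{3, 5}; now {1, 2, 3, 5, 6}.
Read 'a': 1→{5}, 2→{1}, 3→{1, 4}, 5→{3, 5}, 6→∅; now {1, 3, 4, 5}.
Read 'b': 1→{4}, 3→{1}, 4→{2}, 5→∅; union {1, 2, 4}; ε-closure = {1, 2, 4, 5}.
Read 'c': 1→{0, 5}, 2→{6}, 4→{0}, 5→{4}; union {0, 4, 5, 6}; ε-closure = {0, 1, 4, 5, 6}.
The final set {0, 1, 4, 5, 6} contains the accepting states 0, 1.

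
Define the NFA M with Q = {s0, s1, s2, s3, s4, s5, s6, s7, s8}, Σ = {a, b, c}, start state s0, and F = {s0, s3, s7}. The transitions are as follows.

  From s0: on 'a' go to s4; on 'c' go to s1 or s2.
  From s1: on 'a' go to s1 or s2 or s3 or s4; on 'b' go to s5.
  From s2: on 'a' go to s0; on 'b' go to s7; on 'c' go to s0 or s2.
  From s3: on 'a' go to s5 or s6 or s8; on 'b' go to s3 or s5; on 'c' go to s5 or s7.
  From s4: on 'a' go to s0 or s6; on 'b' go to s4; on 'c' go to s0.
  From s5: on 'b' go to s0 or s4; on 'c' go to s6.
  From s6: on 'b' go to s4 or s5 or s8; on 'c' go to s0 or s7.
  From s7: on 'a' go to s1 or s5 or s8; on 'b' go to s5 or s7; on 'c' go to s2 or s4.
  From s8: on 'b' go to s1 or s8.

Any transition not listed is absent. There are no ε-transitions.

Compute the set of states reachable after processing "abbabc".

{s0, s6}

Start in {s0}.
Read 'a': s0→{s4}; now {s4}.
Read 'b': s4→{s4}; now {s4}.
Read 'b': s4→{s4}; now {s4}.
Read 'a': s4→{s0, s6}; now {s0, s6}.
Read 'b': s0→∅, s6→{s4, s5, s8}; now {s4, s5, s8}.
Read 'c': s4→{s0}, s5→{s6}, s8→∅; now {s0, s6}.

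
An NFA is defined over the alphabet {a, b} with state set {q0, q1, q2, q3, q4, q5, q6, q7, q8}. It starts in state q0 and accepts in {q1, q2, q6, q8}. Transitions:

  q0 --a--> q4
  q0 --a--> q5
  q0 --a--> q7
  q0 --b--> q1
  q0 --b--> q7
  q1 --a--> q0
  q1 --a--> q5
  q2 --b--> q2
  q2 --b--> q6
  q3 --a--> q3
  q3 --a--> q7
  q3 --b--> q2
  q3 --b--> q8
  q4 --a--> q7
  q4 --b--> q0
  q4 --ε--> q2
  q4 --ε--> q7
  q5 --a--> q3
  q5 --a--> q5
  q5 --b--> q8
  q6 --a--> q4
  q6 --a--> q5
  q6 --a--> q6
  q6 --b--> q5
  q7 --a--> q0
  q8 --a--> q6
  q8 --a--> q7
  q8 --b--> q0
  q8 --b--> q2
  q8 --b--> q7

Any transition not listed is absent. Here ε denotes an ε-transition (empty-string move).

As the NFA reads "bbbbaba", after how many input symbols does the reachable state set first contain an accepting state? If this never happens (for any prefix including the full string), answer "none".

1

Start in {q0}.
Read 'b': q0→{q1, q7}; now {q1, q7}.
None of the earlier sets intersect F, but {q1, q7} does.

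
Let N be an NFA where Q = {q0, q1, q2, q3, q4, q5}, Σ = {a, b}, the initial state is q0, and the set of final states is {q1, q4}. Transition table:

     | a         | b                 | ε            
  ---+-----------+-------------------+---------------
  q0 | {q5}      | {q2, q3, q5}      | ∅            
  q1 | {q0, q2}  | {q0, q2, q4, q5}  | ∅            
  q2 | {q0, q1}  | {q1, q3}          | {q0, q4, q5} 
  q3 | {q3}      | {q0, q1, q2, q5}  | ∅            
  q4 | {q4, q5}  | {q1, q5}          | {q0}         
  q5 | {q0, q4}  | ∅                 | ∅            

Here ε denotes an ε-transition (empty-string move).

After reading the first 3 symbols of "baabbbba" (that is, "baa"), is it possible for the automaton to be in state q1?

Start in {q0}.
Read 'b': {q0} → {q0, q2, q3, q4, q5}.
Read 'a': {q0, q2, q3, q4, q5} → {q0, q1, q3, q4, q5}.
Read 'a': {q0, q1, q3, q4, q5} → {q0, q2, q3, q4, q5}.
State q1 is not in {q0, q2, q3, q4, q5}.

No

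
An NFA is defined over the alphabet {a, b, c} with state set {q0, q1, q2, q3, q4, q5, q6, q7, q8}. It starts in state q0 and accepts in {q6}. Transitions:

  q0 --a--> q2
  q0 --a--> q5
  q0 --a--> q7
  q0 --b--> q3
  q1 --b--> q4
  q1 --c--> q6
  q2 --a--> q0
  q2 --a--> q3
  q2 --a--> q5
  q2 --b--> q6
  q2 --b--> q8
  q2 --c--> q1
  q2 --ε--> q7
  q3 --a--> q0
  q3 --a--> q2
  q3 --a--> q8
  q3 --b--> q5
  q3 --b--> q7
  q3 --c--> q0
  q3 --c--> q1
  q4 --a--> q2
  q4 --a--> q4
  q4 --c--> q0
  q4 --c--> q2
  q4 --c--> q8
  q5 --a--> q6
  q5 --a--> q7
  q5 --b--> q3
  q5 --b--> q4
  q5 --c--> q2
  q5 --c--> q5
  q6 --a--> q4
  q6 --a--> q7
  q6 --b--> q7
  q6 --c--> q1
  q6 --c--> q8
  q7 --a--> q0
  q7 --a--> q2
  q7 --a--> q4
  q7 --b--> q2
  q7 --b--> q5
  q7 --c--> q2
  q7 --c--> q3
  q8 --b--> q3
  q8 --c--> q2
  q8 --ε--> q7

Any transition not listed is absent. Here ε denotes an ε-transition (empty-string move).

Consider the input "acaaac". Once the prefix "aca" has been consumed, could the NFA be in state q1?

Start in {q0}.
Read 'a': q0→{q2, q5, q7}; now {q2, q5, q7}.
Read 'c': q2→{q1}, q5→{q2, q5}, q7→{q2, q3}; union {q1, q2, q3, q5}; ε-closure = {q1, q2, q3, q5, q7}.
Read 'a': q1→∅, q2→{q0, q3, q5}, q3→{q0, q2, q8}, q5→{q6, q7}, q7→{q0, q2, q4}; now {q0, q2, q3, q4, q5, q6, q7, q8}.
State q1 is not in {q0, q2, q3, q4, q5, q6, q7, q8}.

No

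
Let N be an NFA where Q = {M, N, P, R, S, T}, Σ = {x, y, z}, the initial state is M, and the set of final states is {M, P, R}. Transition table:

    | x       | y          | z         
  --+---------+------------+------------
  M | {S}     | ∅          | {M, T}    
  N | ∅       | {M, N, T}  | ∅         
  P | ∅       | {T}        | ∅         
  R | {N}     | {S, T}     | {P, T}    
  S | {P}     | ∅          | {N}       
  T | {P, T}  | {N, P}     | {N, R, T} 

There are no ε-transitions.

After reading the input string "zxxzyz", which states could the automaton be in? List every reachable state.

Start in {M}.
Read 'z': M→{M, T}; now {M, T}.
Read 'x': M→{S}, T→{P, T}; now {P, S, T}.
Read 'x': P→∅, S→{P}, T→{P, T}; now {P, T}.
Read 'z': P→∅, T→{N, R, T}; now {N, R, T}.
Read 'y': N→{M, N, T}, R→{S, T}, T→{N, P}; now {M, N, P, S, T}.
Read 'z': M→{M, T}, N→∅, P→∅, S→{N}, T→{N, R, T}; now {M, N, R, T}.

{M, N, R, T}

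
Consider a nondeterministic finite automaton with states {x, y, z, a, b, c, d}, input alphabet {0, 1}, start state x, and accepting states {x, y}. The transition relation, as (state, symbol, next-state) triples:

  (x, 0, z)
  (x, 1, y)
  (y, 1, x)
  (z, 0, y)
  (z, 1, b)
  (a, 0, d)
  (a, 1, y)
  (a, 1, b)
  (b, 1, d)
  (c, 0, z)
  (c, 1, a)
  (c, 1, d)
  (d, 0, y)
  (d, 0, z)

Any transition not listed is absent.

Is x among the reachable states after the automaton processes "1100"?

No

Start in {x}.
Read '1': {x} → {y}.
Read '1': {y} → {x}.
Read '0': {x} → {z}.
Read '0': {z} → {y}.
State x is not in {y}.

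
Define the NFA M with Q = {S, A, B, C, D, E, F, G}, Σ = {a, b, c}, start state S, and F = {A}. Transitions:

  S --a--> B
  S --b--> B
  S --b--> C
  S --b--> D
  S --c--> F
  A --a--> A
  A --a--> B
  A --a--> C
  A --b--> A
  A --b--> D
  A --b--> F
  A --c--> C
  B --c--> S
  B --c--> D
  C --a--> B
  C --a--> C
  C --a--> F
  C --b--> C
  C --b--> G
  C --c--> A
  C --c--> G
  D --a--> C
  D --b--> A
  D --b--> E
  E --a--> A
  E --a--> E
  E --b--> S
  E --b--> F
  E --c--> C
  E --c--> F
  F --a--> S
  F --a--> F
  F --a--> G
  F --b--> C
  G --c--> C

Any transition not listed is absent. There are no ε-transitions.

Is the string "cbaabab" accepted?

Start in {S}.
Read 'c': S→{F}; now {F}.
Read 'b': F→{C}; now {C}.
Read 'a': C→{B, C, F}; now {B, C, F}.
Read 'a': B→∅, C→{B, C, F}, F→{S, F, G}; now {S, B, C, F, G}.
Read 'b': S→{B, C, D}, B→∅, C→{C, G}, F→{C}, G→∅; now {B, C, D, G}.
Read 'a': B→∅, C→{B, C, F}, D→{C}, G→∅; now {B, C, F}.
Read 'b': B→∅, C→{C, G}, F→{C}; now {C, G}.
The final set {C, G} contains no accepting state.

No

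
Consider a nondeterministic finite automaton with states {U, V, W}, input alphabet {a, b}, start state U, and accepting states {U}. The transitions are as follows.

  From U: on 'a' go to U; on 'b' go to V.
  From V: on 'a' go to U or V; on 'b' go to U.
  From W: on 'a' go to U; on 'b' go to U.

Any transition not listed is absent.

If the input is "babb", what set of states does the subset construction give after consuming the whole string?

{U, V}

Start in {U}.
Read 'b': {U} → {V}.
Read 'a': {V} → {U, V}.
Read 'b': {U, V} → {U, V}.
Read 'b': {U, V} → {U, V}.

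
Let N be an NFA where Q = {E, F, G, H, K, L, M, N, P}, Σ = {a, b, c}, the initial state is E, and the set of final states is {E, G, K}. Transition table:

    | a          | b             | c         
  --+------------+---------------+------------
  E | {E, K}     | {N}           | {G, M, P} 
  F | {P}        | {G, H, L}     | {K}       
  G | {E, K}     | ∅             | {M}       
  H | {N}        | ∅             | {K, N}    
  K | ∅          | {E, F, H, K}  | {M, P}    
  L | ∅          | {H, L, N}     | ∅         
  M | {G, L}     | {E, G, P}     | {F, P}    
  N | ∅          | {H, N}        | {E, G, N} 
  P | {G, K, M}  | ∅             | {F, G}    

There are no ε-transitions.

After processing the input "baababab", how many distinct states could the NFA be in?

0

Start in {E}.
Read 'b': E→{N}; now {N}.
Read 'a': N→∅; now ∅.
The set is empty and remains empty for the remaining 6 symbols.
That set has 0 states.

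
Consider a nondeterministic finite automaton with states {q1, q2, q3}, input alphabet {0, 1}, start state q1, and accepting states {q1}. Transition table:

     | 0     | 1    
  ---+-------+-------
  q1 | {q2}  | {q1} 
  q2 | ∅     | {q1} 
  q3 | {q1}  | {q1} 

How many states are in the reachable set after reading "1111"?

1

Start in {q1}.
Read '1': q1→{q1}; now {q1}.
Read '1': q1→{q1}; now {q1}.
Read '1': q1→{q1}; now {q1}.
Read '1': q1→{q1}; now {q1}.
That set has 1 state.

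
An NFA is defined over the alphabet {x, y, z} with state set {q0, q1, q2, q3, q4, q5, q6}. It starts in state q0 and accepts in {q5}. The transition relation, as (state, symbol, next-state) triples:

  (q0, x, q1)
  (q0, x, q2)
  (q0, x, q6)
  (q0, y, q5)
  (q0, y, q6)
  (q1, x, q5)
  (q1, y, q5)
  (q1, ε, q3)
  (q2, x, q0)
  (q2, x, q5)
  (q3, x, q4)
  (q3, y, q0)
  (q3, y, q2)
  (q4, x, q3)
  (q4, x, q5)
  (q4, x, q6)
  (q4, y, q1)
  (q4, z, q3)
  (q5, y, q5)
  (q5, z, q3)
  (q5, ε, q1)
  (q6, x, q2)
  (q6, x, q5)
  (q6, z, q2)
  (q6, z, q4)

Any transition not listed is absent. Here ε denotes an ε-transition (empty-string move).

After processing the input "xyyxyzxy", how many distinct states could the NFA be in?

Start in {q0}.
Read 'x': q0→{q1, q2, q6}; union {q1, q2, q6}; ε-closure = {q1, q2, q3, q6}.
Read 'y': q1→{q5}, q2→∅, q3→{q0, q2}, q6→∅; union {q0, q2, q5}; ε-closure = {q0, q1, q2, q3, q5}.
Read 'y': q0→{q5, q6}, q1→{q5}, q2→∅, q3→{q0, q2}, q5→{q5}; union {q0, q2, q5, q6}; ε-closure = {q0, q1, q2, q3, q5, q6}.
Read 'x': q0→{q1, q2, q6}, q1→{q5}, q2→{q0, q5}, q3→{q4}, q5→∅, q6→{q2, q5}; union {q0, q1, q2, q4, q5, q6}; ε-closure = {q0, q1, q2, q3, q4, q5, q6}.
Read 'y': q0→{q5, q6}, q1→{q5}, q2→∅, q3→{q0, q2}, q4→{q1}, q5→{q5}, q6→∅; union {q0, q1, q2, q5, q6}; ε-closure = {q0, q1, q2, q3, q5, q6}.
Read 'z': q0→∅, q1→∅, q2→∅, q3→∅, q5→{q3}, q6→{q2, q4}; now {q2, q3, q4}.
Read 'x': q2→{q0, q5}, q3→{q4}, q4→{q3, q5, q6}; union {q0, q3, q4, q5, q6}; ε-closure = {q0, q1, q3, q4, q5, q6}.
Read 'y': q0→{q5, q6}, q1→{q5}, q3→{q0, q2}, q4→{q1}, q5→{q5}, q6→∅; union {q0, q1, q2, q5, q6}; ε-closure = {q0, q1, q2, q3, q5, q6}.
That set has 6 states.

6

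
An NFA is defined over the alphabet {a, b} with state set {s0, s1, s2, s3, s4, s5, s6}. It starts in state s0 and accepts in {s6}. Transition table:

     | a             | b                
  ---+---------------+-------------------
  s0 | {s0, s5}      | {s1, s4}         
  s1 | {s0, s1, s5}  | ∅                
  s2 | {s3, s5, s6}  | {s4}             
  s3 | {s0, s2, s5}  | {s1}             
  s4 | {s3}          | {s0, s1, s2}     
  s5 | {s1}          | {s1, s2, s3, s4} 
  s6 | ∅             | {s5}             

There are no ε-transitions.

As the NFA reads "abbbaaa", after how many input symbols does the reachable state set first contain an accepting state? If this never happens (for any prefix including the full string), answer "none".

5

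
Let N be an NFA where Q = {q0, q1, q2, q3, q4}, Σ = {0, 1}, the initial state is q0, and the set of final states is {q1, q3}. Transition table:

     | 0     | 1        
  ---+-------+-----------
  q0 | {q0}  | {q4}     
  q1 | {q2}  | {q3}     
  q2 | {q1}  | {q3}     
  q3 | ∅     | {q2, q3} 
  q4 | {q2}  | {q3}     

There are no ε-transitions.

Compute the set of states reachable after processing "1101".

Start in {q0}.
Read '1': q0→{q4}; now {q4}.
Read '1': q4→{q3}; now {q3}.
Read '0': q3→∅; now ∅.
The set is empty and remains empty for the remaining 1 symbol.

∅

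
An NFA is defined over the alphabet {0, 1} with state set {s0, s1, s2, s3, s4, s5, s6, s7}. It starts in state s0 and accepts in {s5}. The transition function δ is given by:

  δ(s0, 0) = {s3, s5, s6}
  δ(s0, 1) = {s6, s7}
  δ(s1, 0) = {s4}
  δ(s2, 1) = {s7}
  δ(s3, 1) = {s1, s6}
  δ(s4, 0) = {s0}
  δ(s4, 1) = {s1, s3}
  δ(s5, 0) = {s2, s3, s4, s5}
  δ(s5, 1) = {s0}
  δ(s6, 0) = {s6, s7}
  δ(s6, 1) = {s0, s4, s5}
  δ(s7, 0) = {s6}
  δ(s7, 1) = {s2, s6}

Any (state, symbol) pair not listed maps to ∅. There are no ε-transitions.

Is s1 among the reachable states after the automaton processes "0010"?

Start in {s0}.
Read '0': s0→{s3, s5, s6}; now {s3, s5, s6}.
Read '0': s3→∅, s5→{s2, s3, s4, s5}, s6→{s6, s7}; now {s2, s3, s4, s5, s6, s7}.
Read '1': s2→{s7}, s3→{s1, s6}, s4→{s1, s3}, s5→{s0}, s6→{s0, s4, s5}, s7→{s2, s6}; now {s0, s1, s2, s3, s4, s5, s6, s7}.
Read '0': s0→{s3, s5, s6}, s1→{s4}, s2→∅, s3→∅, s4→{s0}, s5→{s2, s3, s4, s5}, s6→{s6, s7}, s7→{s6}; now {s0, s2, s3, s4, s5, s6, s7}.
State s1 is not in {s0, s2, s3, s4, s5, s6, s7}.

No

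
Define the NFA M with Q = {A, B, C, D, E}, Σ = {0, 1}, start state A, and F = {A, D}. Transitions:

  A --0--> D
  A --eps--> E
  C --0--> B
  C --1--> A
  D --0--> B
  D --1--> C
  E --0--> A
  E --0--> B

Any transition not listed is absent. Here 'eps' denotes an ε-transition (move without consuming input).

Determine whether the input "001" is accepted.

No

Start: ε-closure({A}) = {A, E}.
Read '0': A→{D}, E→{A, B}; union {A, B, D}; ε-closure = {A, B, D, E}.
Read '0': A→{D}, B→∅, D→{B}, E→{A, B}; union {A, B, D}; ε-closure = {A, B, D, E}.
Read '1': A→∅, B→∅, D→{C}, E→∅; now {C}.
The final set {C} contains no accepting state.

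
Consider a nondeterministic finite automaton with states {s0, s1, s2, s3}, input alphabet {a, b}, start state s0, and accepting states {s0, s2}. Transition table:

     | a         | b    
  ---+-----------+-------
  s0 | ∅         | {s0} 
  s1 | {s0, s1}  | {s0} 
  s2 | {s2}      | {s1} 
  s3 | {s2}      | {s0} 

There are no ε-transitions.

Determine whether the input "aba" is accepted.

Start in {s0}.
Read 'a': s0→∅; now ∅.
The set is empty and remains empty for the remaining 2 symbols.
The final set ∅ contains no accepting state.

No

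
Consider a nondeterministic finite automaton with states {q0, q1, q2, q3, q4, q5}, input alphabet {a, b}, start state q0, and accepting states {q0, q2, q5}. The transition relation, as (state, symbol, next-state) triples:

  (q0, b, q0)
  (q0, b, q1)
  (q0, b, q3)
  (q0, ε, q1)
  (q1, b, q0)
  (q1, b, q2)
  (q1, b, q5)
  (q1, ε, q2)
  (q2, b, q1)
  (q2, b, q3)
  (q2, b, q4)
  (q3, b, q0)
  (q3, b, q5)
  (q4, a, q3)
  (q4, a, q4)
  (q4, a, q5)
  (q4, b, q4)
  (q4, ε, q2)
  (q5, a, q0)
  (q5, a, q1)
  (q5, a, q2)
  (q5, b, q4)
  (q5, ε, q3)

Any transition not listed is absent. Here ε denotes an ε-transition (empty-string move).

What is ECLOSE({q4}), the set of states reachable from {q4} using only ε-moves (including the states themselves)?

{q2, q4}

Begin with {q4}.
ε-move q4 → q2; add q2.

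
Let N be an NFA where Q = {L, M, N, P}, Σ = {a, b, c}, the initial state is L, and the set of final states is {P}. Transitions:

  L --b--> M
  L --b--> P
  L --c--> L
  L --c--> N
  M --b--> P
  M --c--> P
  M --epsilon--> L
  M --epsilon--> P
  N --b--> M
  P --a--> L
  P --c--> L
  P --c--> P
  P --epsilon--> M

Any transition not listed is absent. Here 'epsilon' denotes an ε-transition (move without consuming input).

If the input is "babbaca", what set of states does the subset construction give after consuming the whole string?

∅

Start in {L}.
Read 'b': L→{M, P}; union {M, P}; ε-closure = {L, M, P}.
Read 'a': L→∅, M→∅, P→{L}; now {L}.
Read 'b': L→{M, P}; union {M, P}; ε-closure = {L, M, P}.
Read 'b': L→{M, P}, M→{P}, P→∅; union {M, P}; ε-closure = {L, M, P}.
Read 'a': L→∅, M→∅, P→{L}; now {L}.
Read 'c': L→{L, N}; now {L, N}.
Read 'a': L→∅, N→∅; now ∅.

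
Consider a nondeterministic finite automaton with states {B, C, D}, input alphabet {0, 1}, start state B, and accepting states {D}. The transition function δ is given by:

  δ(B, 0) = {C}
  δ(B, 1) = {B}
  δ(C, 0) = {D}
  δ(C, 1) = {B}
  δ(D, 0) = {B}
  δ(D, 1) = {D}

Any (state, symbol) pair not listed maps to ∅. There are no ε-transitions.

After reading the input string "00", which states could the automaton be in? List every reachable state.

{D}

Start in {B}.
Read '0': B→{C}; now {C}.
Read '0': C→{D}; now {D}.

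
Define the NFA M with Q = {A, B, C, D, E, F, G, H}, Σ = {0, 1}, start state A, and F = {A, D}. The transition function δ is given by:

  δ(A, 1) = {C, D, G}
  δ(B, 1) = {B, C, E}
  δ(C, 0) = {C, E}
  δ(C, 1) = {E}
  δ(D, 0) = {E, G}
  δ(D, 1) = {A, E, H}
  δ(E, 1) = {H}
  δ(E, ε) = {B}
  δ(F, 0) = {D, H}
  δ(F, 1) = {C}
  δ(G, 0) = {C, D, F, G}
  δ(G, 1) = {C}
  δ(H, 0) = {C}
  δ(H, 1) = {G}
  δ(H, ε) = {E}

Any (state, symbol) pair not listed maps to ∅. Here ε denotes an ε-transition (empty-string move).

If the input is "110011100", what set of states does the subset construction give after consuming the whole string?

{B, C, D, E, F, G, H}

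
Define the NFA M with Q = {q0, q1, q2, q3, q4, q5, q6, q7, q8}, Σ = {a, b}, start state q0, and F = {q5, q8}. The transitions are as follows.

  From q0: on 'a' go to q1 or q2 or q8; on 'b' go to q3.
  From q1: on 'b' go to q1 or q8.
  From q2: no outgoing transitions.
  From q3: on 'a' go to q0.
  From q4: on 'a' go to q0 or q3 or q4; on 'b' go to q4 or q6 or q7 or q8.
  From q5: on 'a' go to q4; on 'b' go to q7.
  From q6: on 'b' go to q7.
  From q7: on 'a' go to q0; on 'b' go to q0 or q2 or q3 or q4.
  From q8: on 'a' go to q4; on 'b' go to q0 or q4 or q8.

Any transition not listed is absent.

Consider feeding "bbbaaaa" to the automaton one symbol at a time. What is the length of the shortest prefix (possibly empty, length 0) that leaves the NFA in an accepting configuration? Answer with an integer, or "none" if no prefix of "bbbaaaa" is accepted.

Start in {q0}.
Read 'b': q0→{q3}; now {q3}.
Read 'b': q3→∅; now ∅.
The set is empty and remains empty for the remaining 5 symbols.
No reachable set along the way intersects F.

none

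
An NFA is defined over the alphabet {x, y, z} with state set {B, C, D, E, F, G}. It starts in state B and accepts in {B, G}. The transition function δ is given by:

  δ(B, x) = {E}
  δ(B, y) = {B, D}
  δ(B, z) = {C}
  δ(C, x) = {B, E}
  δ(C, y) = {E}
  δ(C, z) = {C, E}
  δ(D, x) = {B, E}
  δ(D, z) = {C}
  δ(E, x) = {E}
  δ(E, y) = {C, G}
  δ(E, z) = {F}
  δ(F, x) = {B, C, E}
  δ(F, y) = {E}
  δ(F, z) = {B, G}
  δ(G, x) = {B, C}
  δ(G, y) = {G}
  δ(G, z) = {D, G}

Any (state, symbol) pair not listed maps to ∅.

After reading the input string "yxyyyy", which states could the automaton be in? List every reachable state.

{B, D, E, G}

Start in {B}.
Read 'y': B→{B, D}; now {B, D}.
Read 'x': B→{E}, D→{B, E}; now {B, E}.
Read 'y': B→{B, D}, E→{C, G}; now {B, C, D, G}.
Read 'y': B→{B, D}, C→{E}, D→∅, G→{G}; now {B, D, E, G}.
Read 'y': B→{B, D}, D→∅, E→{C, G}, G→{G}; now {B, C, D, G}.
Read 'y': B→{B, D}, C→{E}, D→∅, G→{G}; now {B, D, E, G}.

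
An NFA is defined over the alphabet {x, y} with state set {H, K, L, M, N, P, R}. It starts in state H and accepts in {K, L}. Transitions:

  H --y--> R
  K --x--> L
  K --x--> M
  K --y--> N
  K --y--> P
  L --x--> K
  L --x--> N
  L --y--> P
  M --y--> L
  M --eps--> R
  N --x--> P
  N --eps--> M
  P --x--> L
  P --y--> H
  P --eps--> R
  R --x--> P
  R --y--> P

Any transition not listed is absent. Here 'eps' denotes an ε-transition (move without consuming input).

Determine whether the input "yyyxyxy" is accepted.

No

Start in {H}.
Read 'y': {H} → {R}.
Read 'y': {R} → {P, R}.
Read 'y': {P, R} → {H, P, R}.
Read 'x': {H, P, R} → {L, P, R}.
Read 'y': {L, P, R} → {H, P, R}.
Read 'x': {H, P, R} → {L, P, R}.
Read 'y': {L, P, R} → {H, P, R}.
The final set {H, P, R} contains no accepting state.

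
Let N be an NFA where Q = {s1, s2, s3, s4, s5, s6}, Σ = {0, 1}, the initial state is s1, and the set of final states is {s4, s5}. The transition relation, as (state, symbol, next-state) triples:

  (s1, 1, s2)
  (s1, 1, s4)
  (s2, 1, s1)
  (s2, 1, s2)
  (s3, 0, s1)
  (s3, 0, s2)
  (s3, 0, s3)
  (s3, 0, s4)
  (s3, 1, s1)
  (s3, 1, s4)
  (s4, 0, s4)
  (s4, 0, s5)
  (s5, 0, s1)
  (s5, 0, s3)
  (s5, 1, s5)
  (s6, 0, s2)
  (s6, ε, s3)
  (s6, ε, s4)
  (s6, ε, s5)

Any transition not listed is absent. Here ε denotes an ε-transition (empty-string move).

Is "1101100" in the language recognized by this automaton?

No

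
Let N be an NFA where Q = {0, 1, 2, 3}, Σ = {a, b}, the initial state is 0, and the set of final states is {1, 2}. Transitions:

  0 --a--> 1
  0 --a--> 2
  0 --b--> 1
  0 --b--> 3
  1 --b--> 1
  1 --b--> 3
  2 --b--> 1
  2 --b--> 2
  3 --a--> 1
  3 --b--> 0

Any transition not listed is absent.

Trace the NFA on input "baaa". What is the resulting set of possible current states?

Start in {0}.
Read 'b': 0→{1, 3}; now {1, 3}.
Read 'a': 1→∅, 3→{1}; now {1}.
Read 'a': 1→∅; now ∅.
The set is empty and remains empty for the remaining 1 symbol.

∅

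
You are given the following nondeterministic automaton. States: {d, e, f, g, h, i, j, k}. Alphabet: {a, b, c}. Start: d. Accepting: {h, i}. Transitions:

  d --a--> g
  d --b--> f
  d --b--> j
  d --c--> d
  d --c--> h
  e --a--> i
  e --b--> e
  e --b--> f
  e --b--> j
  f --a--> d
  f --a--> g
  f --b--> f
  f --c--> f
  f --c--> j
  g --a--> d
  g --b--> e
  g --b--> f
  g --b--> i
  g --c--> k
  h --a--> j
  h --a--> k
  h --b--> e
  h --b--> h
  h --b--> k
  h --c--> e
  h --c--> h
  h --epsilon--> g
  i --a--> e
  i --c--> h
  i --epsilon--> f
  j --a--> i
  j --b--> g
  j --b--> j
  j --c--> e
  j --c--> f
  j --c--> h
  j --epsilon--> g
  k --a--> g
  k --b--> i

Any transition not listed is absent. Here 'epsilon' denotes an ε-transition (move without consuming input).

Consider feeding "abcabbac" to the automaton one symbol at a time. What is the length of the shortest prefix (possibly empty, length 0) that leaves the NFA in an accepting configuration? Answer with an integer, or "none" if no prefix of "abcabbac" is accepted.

2

Start in {d}.
Read 'a': d→{g}; now {g}.
Read 'b': g→{e, f, i}; now {e, f, i}.
None of the earlier sets intersect F, but {e, f, i} does.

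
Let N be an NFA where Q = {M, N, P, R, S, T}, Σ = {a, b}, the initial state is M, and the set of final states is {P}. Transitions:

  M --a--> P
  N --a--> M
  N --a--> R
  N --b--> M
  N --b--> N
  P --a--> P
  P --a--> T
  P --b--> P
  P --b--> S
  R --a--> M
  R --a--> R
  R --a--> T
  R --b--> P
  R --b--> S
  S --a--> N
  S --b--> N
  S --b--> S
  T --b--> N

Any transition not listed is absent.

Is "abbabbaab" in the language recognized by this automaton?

Yes

Start in {M}.
Read 'a': {M} → {P}.
Read 'b': {P} → {P, S}.
Read 'b': {P, S} → {N, P, S}.
Read 'a': {N, P, S} → {M, N, P, R, T}.
Read 'b': {M, N, P, R, T} → {M, N, P, S}.
Read 'b': {M, N, P, S} → {M, N, P, S}.
Read 'a': {M, N, P, S} → {M, N, P, R, T}.
Read 'a': {M, N, P, R, T} → {M, P, R, T}.
Read 'b': {M, P, R, T} → {N, P, S}.
The final set {N, P, S} contains the accepting state P.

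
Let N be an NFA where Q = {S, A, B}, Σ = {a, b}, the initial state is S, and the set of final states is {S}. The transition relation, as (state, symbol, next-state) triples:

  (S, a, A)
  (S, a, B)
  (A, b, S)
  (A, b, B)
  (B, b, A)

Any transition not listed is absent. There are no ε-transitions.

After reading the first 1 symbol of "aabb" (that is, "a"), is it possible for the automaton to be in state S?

No

Start in {S}.
Read 'a': {S} → {A, B}.
State S is not in {A, B}.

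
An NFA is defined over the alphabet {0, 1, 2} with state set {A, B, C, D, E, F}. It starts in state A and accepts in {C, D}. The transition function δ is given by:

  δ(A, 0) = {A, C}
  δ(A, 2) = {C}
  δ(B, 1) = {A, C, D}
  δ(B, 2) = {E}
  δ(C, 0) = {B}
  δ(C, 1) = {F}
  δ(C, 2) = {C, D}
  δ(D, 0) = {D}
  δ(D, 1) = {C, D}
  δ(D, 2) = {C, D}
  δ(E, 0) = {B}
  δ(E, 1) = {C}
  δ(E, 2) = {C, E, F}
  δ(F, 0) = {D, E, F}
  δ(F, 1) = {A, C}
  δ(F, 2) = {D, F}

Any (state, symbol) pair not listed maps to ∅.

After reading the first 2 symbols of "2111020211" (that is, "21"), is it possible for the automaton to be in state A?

No

Start in {A}.
Read '2': {A} → {C}.
Read '1': {C} → {F}.
State A is not in {F}.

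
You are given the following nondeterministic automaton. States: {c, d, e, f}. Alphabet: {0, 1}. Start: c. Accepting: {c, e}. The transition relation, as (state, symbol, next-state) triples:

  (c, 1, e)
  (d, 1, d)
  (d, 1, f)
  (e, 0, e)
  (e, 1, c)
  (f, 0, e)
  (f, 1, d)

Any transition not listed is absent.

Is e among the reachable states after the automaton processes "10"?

Start in {c}.
Read '1': {c} → {e}.
Read '0': {e} → {e}.
State e is in {e}.

Yes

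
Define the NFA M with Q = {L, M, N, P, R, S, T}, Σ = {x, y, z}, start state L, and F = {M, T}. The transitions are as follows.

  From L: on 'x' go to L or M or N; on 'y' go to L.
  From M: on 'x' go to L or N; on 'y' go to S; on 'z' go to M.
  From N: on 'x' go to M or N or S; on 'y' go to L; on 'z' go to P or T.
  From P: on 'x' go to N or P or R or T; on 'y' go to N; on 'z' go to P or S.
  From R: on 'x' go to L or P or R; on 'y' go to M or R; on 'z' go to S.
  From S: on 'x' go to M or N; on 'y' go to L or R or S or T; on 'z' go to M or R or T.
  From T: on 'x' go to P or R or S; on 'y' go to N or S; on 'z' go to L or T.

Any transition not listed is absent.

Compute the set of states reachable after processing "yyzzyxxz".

∅

Start in {L}.
Read 'y': {L} → {L}.
Read 'y': {L} → {L}.
Read 'z': {L} → ∅.
The set is empty and remains empty for the remaining 5 symbols.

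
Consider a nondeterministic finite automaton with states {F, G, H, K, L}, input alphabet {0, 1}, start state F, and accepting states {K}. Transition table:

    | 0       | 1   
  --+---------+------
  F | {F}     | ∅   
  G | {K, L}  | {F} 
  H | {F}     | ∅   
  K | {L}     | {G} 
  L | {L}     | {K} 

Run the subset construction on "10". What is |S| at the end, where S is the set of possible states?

Start in {F}.
Read '1': {F} → ∅.
The set is empty and remains empty for the remaining 1 symbol.
That set has 0 states.

0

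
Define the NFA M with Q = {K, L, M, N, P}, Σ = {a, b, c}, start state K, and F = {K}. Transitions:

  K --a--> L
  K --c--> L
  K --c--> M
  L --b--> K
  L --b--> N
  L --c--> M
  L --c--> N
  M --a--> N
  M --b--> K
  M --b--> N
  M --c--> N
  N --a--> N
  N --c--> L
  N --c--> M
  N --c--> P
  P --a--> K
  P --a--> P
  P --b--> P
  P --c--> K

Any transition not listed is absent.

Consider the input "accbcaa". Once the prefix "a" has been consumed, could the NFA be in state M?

No

Start in {K}.
Read 'a': {K} → {L}.
State M is not in {L}.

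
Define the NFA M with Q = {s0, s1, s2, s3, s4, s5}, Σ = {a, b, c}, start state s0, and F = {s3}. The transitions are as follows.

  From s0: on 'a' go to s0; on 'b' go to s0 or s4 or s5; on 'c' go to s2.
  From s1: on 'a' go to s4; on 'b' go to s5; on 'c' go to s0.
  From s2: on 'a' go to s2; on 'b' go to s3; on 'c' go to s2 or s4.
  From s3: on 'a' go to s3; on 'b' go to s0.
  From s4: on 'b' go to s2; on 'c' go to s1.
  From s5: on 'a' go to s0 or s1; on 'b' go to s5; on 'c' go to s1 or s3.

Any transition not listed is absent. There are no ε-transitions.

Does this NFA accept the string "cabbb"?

No

Start in {s0}.
Read 'c': s0→{s2}; now {s2}.
Read 'a': s2→{s2}; now {s2}.
Read 'b': s2→{s3}; now {s3}.
Read 'b': s3→{s0}; now {s0}.
Read 'b': s0→{s0, s4, s5}; now {s0, s4, s5}.
The final set {s0, s4, s5} contains no accepting state.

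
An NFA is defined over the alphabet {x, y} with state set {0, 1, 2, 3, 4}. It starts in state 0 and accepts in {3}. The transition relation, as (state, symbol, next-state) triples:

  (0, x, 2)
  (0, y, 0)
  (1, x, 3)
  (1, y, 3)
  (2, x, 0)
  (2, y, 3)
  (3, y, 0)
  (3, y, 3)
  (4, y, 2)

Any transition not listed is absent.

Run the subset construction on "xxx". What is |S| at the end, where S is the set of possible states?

Start in {0}.
Read 'x': 0→{2}; now {2}.
Read 'x': 2→{0}; now {0}.
Read 'x': 0→{2}; now {2}.
That set has 1 state.

1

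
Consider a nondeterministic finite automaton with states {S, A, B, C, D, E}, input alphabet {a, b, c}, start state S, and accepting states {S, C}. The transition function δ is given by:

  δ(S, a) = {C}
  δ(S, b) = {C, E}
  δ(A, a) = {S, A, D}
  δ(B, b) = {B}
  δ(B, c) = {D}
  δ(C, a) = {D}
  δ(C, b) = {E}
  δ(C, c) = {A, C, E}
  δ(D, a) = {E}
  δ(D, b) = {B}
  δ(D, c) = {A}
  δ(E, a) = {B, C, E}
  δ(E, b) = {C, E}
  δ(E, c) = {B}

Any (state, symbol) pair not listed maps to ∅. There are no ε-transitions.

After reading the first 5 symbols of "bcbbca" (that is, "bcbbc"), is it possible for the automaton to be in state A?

Start in {S}.
Read 'b': S→{C, E}; now {C, E}.
Read 'c': C→{A, C, E}, E→{B}; now {A, B, C, E}.
Read 'b': A→∅, B→{B}, C→{E}, E→{C, E}; now {B, C, E}.
Read 'b': B→{B}, C→{E}, E→{C, E}; now {B, C, E}.
Read 'c': B→{D}, C→{A, C, E}, E→{B}; now {A, B, C, D, E}.
State A is in {A, B, C, D, E}.

Yes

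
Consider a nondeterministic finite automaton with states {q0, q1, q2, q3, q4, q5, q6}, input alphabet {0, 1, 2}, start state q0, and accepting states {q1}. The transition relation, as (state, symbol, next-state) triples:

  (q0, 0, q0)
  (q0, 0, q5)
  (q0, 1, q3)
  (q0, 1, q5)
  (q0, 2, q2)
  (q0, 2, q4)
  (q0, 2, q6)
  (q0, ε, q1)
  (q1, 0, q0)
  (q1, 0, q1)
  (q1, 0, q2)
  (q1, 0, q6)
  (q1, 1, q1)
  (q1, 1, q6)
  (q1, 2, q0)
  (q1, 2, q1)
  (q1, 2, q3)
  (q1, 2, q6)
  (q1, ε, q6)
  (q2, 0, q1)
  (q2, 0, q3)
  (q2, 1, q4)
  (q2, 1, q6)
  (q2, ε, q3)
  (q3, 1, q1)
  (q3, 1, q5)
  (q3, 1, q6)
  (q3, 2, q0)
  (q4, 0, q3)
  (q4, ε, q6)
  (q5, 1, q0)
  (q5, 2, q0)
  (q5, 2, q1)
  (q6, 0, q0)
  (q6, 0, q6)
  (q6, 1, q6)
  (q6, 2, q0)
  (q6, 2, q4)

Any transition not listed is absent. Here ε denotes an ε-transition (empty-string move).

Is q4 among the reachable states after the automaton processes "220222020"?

No

Start: ε-closure({q0}) = {q0, q1, q6}.
Read '2': {q0, q1, q6} → {q0, q1, q2, q3, q4, q6}.
Read '2': {q0, q1, q2, q3, q4, q6} → {q0, q1, q2, q3, q4, q6}.
Read '0': {q0, q1, q2, q3, q4, q6} → {q0, q1, q2, q3, q5, q6}.
Read '2': {q0, q1, q2, q3, q5, q6} → {q0, q1, q2, q3, q4, q6}.
Read '2': {q0, q1, q2, q3, q4, q6} → {q0, q1, q2, q3, q4, q6}.
Read '2': {q0, q1, q2, q3, q4, q6} → {q0, q1, q2, q3, q4, q6}.
Read '0': {q0, q1, q2, q3, q4, q6} → {q0, q1, q2, q3, q5, q6}.
Read '2': {q0, q1, q2, q3, q5, q6} → {q0, q1, q2, q3, q4, q6}.
Read '0': {q0, q1, q2, q3, q4, q6} → {q0, q1, q2, q3, q5, q6}.
State q4 is not in {q0, q1, q2, q3, q5, q6}.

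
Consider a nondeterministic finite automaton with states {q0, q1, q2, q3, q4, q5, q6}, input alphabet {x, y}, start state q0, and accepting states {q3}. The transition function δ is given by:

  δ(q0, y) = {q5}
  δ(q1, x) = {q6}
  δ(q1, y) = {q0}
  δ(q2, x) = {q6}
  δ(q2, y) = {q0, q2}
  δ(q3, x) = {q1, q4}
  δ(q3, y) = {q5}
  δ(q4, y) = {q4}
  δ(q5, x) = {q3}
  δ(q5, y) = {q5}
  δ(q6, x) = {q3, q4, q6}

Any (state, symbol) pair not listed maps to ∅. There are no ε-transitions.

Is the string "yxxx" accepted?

Start in {q0}.
Read 'y': q0→{q5}; now {q5}.
Read 'x': q5→{q3}; now {q3}.
Read 'x': q3→{q1, q4}; now {q1, q4}.
Read 'x': q1→{q6}, q4→∅; now {q6}.
The final set {q6} contains no accepting state.

No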